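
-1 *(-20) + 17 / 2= 57 / 2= 28.50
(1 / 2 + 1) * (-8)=-12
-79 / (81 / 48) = -1264 / 27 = -46.81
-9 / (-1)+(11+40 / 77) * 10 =124.19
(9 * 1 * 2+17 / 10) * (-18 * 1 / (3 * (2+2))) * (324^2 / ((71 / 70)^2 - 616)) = 5044.20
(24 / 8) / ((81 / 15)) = 5 / 9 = 0.56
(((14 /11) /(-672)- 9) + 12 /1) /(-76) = -1583 /40128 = -0.04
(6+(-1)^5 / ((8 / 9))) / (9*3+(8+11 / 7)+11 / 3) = 63 / 520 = 0.12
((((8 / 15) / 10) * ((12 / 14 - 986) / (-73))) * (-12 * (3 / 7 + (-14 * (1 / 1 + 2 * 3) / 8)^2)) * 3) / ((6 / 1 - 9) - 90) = 23246416 / 554435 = 41.93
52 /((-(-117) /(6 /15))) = 8 /45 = 0.18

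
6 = 6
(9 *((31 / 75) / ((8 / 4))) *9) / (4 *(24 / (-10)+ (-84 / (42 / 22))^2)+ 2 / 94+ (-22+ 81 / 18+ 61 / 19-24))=83049 / 38181365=0.00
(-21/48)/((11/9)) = -63/176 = -0.36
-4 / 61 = -0.07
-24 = -24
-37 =-37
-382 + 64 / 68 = -6478 / 17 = -381.06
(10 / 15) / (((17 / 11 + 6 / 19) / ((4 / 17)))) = 1672 / 19839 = 0.08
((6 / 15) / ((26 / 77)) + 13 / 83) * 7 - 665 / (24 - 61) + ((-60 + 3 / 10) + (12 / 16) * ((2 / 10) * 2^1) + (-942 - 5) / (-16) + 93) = 383737213 / 3193840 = 120.15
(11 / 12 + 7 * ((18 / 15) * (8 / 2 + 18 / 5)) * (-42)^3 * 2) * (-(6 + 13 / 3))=97748734.21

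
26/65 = 2/5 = 0.40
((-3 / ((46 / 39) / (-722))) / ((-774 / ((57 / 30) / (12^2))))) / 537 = -0.00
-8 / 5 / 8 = -1 / 5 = -0.20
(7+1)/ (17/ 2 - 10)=-16/ 3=-5.33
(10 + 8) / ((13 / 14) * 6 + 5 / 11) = 693 / 232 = 2.99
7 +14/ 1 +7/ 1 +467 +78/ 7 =3543/ 7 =506.14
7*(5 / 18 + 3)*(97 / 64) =40061 / 1152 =34.78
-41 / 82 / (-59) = 1 / 118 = 0.01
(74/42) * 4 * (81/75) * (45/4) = 2997/35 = 85.63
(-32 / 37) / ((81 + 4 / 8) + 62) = -0.01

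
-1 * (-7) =7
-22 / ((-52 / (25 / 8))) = 275 / 208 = 1.32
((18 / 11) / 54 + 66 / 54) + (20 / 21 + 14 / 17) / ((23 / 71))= 1824850 / 270963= 6.73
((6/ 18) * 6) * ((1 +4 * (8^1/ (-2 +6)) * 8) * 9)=1170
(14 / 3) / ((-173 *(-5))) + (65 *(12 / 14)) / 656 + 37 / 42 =5786989 / 5958120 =0.97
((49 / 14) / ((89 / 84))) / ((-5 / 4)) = -2.64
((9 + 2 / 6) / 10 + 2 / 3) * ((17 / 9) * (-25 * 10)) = -6800 / 9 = -755.56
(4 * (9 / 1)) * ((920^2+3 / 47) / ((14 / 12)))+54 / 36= 17185307883 / 658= 26117489.18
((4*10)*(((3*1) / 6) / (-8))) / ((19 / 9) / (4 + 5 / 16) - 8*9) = 3105 / 88816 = 0.03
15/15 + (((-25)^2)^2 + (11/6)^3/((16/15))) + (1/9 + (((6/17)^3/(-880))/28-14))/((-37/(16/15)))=472412053648984133/1209352636800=390632.18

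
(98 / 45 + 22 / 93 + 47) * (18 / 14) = 68933 / 1085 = 63.53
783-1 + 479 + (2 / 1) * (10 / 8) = 1263.50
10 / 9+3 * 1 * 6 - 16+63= 595 / 9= 66.11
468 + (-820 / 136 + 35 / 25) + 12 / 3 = 79453 / 170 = 467.37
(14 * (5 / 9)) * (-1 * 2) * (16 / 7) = -320 / 9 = -35.56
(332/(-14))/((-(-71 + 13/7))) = -83/242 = -0.34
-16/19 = -0.84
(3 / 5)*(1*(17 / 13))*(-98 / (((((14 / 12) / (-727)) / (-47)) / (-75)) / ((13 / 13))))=2195699940 / 13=168899995.38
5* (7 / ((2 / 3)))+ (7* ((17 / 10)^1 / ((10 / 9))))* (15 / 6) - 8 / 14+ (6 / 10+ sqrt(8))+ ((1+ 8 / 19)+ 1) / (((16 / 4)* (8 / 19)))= 2* sqrt(2)+ 9043 / 112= 83.57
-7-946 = -953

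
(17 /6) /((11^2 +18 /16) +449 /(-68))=1156 /47133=0.02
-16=-16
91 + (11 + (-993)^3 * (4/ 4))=-979146555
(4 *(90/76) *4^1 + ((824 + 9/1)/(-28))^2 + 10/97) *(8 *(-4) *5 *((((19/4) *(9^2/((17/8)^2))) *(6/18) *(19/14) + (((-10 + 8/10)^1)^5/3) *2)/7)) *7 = 6350521767.37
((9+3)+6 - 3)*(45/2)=675/2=337.50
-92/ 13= -7.08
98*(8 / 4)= 196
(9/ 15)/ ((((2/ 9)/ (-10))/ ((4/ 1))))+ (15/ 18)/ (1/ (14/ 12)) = -3853/ 36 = -107.03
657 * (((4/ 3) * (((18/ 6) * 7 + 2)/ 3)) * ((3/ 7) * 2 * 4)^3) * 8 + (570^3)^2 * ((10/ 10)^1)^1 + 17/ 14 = 34296447251165411.92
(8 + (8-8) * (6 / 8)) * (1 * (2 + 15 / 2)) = 76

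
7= 7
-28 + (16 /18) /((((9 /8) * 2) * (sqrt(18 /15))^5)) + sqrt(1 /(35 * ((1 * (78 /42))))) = -28 + sqrt(65) /65 + 100 * sqrt(30) /2187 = -27.63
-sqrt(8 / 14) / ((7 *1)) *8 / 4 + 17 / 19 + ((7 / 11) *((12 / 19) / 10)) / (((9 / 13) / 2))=0.79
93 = 93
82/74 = 41/37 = 1.11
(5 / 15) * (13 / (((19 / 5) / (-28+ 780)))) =48880 / 57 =857.54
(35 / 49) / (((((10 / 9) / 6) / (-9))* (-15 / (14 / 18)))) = 9 / 5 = 1.80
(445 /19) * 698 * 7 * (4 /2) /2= 2174270 /19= 114435.26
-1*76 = -76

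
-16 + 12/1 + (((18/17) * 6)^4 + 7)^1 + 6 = 136800585/83521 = 1637.92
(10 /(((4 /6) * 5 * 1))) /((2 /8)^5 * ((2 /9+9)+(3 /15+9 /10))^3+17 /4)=2239488000 /3974373089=0.56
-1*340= -340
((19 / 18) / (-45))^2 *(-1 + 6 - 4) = 361 / 656100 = 0.00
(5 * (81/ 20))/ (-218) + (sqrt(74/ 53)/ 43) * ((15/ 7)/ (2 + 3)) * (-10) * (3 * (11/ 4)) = -495 * sqrt(3922)/ 31906 - 81/ 872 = -1.06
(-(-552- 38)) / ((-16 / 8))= -295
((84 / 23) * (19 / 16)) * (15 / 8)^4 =20199375 / 376832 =53.60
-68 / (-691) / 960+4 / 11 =663547 / 1824240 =0.36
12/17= 0.71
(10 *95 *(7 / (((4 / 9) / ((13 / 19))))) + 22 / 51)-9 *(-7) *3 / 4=2098177 / 204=10285.18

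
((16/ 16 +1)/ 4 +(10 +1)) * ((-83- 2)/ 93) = -1955/ 186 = -10.51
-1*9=-9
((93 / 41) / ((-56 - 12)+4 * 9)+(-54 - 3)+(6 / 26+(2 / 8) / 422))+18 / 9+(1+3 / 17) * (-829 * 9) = -540370398487 / 61179872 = -8832.49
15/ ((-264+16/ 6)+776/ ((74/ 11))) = -1665/ 16204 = -0.10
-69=-69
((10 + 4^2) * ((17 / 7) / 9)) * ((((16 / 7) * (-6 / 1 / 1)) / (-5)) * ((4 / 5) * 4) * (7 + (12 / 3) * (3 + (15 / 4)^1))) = 2093.70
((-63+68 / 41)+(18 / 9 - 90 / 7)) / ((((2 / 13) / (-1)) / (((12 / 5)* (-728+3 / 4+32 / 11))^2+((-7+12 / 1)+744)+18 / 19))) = 23400186415675914 / 16495325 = 1418595051.37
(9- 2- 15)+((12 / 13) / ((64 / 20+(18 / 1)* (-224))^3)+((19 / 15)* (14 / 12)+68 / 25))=-22726916333599639 / 5977271975500800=-3.80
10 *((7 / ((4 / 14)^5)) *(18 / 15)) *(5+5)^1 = 1764735 / 4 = 441183.75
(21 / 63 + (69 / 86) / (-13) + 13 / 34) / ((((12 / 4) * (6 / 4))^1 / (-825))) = -10254200 / 85527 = -119.89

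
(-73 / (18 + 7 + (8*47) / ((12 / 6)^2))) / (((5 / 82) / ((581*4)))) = -1987352 / 85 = -23380.61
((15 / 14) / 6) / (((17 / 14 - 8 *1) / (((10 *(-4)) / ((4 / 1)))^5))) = 50000 / 19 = 2631.58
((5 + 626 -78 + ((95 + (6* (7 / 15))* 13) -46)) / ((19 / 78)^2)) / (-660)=-85176 / 5225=-16.30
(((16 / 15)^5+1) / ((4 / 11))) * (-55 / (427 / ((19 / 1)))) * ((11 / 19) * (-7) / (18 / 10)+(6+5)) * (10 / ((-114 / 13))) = 1063621189202 / 6653674125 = 159.85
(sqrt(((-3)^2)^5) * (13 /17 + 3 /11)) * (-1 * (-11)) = 47142 /17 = 2773.06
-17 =-17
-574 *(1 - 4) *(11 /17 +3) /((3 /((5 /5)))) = 2093.41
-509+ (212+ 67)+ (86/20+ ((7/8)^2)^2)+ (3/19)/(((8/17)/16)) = -219.75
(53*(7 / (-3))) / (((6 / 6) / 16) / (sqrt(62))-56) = 5936*sqrt(62) / 149323773 + 329756672 / 149323773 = 2.21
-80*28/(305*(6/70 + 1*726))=-15680/1550193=-0.01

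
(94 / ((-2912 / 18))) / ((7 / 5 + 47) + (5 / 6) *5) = -6345 / 574028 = -0.01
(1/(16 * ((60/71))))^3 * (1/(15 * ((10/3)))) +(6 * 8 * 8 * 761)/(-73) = -12927054617072497/3229286400000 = -4003.07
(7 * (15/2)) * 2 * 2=210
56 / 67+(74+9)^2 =6889.84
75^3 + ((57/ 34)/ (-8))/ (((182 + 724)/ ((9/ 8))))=277235999829/ 657152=421875.00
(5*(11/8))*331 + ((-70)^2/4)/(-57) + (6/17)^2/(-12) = 297057397/131784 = 2254.12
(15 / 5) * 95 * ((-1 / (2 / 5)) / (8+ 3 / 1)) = -1425 / 22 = -64.77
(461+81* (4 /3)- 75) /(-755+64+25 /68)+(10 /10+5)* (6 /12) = 107297 /46963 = 2.28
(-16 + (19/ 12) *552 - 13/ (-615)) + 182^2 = 20898943/ 615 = 33982.02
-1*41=-41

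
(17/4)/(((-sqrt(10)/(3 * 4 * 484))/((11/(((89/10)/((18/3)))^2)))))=-97748640 * sqrt(10)/7921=-39023.90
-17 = -17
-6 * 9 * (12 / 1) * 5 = -3240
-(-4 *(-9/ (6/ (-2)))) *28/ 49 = 48/ 7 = 6.86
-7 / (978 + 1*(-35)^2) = -7 / 2203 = -0.00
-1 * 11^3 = -1331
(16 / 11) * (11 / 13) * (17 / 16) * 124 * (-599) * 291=-367443372 / 13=-28264874.77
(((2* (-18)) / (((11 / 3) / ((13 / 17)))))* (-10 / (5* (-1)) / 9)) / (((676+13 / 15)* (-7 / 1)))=360 / 1022329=0.00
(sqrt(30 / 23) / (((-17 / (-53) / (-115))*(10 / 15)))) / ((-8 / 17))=795*sqrt(690) / 16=1305.18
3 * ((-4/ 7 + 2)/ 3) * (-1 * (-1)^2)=-1.43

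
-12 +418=406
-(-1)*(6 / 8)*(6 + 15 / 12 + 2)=6.94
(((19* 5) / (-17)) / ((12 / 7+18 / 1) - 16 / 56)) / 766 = -665 / 1770992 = -0.00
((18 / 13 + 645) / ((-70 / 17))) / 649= -142851 / 590590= -0.24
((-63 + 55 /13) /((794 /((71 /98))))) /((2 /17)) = -230537 /505778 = -0.46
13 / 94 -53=-4969 / 94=-52.86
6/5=1.20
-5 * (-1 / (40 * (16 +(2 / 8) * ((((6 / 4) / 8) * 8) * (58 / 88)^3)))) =85184 / 10976719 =0.01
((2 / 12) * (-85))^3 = -614125 / 216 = -2843.17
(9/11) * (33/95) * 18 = 486/95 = 5.12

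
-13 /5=-2.60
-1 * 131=-131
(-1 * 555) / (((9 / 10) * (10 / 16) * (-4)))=740 / 3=246.67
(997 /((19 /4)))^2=15904144 /361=44055.80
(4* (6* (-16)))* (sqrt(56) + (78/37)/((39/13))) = -768* sqrt(14) - 9984/37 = -3143.43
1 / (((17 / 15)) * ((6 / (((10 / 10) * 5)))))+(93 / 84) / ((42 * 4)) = 59327 / 79968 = 0.74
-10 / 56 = -5 / 28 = -0.18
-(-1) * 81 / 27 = 3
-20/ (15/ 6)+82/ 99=-710/ 99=-7.17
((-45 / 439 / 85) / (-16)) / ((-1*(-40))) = 9 / 4776320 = 0.00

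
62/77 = 0.81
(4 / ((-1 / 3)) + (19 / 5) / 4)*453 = -100113 / 20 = -5005.65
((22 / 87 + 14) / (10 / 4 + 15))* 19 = 9424 / 609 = 15.47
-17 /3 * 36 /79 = -204 /79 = -2.58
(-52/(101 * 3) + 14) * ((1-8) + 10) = 4190/101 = 41.49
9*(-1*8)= -72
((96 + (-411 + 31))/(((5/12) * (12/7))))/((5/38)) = -75544/25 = -3021.76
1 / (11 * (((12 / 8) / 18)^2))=144 / 11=13.09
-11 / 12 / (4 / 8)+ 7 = 31 / 6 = 5.17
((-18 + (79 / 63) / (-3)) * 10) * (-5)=174050 / 189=920.90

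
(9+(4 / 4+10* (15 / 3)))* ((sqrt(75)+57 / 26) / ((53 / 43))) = 73530 / 689+12900* sqrt(3) / 53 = 528.29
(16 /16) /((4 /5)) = 5 /4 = 1.25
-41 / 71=-0.58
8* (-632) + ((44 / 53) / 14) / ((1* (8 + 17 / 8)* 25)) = -3798446224 / 751275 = -5056.00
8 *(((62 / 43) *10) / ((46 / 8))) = 19840 / 989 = 20.06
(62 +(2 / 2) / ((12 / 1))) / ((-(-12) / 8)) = 745 / 18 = 41.39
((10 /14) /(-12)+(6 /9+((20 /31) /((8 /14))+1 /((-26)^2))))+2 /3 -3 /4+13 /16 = 4342355 /1760304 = 2.47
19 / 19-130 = -129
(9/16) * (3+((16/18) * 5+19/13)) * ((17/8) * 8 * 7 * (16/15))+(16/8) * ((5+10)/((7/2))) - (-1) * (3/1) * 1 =647.46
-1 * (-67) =67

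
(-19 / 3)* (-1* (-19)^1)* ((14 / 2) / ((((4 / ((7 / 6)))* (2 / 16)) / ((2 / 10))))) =-17689 / 45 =-393.09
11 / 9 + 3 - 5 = -7 / 9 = -0.78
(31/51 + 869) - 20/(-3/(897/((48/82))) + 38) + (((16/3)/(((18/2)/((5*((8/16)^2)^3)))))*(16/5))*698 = 103964151316/106905231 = 972.49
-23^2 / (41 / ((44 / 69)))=-1012 / 123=-8.23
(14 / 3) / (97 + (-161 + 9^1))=-14 / 165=-0.08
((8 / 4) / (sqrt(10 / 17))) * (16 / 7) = 16 * sqrt(170) / 35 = 5.96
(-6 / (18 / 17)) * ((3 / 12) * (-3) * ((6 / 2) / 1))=51 / 4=12.75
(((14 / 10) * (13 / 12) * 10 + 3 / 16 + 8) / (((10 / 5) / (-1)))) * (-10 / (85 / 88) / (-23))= -12331 / 2346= -5.26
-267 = -267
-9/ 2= -4.50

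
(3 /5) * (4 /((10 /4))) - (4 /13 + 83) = -82.35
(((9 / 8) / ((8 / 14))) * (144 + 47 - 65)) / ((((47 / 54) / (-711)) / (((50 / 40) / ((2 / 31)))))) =-11809898415 / 3008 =-3926163.04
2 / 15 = 0.13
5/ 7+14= 103/ 7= 14.71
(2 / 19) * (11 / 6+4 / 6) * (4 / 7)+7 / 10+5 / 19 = 1481 / 1330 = 1.11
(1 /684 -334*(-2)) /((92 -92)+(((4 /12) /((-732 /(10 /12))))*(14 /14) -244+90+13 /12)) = -4519734 /1034645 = -4.37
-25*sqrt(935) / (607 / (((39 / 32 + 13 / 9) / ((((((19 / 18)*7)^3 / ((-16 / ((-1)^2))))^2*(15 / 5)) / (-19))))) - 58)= 0.03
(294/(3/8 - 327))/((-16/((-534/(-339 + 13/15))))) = 0.09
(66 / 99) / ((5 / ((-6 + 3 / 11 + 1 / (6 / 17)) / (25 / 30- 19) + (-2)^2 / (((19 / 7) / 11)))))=248614 / 113905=2.18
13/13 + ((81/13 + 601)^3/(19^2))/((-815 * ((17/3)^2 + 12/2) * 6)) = -516162817711/221711891765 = -2.33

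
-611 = -611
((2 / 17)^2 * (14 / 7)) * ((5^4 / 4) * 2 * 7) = 17500 / 289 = 60.55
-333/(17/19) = -6327/17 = -372.18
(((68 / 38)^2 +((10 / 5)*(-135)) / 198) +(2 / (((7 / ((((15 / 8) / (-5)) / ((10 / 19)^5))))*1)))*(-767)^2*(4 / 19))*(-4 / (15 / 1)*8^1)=913321840791097 / 1302984375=700946.12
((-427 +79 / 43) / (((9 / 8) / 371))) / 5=-18086992 / 645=-28041.85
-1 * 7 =-7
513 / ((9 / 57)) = 3249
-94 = -94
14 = 14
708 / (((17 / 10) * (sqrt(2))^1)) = 3540 * sqrt(2) / 17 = 294.49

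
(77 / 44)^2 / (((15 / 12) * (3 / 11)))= 8.98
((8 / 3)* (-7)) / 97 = -56 / 291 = -0.19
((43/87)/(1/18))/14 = 129/203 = 0.64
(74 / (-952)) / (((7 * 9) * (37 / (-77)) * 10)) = 11 / 42840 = 0.00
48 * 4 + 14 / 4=391 / 2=195.50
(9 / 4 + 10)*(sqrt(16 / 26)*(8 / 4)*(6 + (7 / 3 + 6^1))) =2107*sqrt(26) / 39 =275.48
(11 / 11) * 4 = 4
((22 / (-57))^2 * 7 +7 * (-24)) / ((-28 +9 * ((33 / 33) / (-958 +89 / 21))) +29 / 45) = 13580763595 / 2225944411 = 6.10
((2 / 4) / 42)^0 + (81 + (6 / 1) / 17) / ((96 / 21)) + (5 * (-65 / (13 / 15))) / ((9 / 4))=-241325 / 1632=-147.87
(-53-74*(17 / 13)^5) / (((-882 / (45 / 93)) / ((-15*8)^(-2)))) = 13860883 / 1082868608640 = 0.00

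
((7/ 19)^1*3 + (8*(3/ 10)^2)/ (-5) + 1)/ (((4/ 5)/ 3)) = 6987/ 950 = 7.35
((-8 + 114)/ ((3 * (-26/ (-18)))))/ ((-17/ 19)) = -6042/ 221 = -27.34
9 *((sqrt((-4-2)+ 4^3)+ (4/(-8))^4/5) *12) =27/20+ 108 *sqrt(58) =823.85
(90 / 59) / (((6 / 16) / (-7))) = -1680 / 59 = -28.47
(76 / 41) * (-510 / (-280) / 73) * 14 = 1938 / 2993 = 0.65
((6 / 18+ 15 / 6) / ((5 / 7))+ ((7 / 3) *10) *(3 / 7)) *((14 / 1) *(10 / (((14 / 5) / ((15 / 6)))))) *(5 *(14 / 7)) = 52375 / 3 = 17458.33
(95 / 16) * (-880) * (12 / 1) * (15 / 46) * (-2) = 940500 / 23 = 40891.30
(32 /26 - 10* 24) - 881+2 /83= -1208205 /1079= -1119.75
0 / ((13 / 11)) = 0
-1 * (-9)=9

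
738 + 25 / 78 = 57589 / 78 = 738.32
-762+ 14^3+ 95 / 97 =1982.98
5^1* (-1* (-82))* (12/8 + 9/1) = 4305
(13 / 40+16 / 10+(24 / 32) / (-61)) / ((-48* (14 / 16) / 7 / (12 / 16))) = -4667 / 19520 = -0.24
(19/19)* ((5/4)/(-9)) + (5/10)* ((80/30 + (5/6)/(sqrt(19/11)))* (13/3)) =65* sqrt(209)/684 + 203/36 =7.01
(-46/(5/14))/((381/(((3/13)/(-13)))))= 644/107315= 0.01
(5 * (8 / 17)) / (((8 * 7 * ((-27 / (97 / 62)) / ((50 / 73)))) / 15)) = -60625 / 2423673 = -0.03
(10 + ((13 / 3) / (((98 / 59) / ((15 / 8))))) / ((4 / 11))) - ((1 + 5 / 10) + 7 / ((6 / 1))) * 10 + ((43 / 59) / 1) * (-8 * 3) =-20.71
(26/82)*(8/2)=52/41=1.27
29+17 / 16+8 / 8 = 497 / 16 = 31.06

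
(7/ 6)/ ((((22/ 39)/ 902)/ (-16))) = -29848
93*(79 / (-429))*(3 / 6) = -8.56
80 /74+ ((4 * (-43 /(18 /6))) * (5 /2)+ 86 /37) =-139.93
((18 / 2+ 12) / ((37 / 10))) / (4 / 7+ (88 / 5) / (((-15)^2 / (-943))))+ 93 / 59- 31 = -18560062633 / 629127502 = -29.50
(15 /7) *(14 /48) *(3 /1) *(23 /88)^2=7935 /61952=0.13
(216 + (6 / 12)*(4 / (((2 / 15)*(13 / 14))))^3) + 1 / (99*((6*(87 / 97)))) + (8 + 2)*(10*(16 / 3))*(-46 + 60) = 2786623636165 / 113536566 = 24543.84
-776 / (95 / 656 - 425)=509056 / 278705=1.83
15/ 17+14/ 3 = 283/ 51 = 5.55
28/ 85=0.33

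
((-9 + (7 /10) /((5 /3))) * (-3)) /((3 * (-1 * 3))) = -143 /50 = -2.86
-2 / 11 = -0.18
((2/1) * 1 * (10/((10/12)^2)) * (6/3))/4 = 72/5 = 14.40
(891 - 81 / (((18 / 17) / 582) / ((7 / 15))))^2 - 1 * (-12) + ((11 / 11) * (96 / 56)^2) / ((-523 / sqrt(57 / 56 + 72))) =9886722924 / 25 - 36 * sqrt(57246) / 179389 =395468916.91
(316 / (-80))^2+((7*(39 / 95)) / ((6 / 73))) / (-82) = 4728879 / 311600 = 15.18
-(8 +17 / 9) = -89 / 9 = -9.89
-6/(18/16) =-16/3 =-5.33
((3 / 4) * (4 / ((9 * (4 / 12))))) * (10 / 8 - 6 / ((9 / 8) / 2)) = -113 / 12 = -9.42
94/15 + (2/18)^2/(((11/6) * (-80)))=74447/11880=6.27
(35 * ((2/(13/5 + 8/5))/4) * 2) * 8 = 200/3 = 66.67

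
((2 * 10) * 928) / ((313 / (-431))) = -7999360 / 313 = -25557.06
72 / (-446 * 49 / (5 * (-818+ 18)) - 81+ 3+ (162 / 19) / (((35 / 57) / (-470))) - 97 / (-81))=-81648000 / 7481706391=-0.01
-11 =-11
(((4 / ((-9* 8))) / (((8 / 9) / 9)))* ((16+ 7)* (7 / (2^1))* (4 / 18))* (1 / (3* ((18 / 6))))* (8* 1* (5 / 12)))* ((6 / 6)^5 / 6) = -805 / 1296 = -0.62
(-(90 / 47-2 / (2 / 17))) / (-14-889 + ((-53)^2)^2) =709 / 370810166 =0.00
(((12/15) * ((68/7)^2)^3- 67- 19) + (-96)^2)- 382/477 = 191200744994452/280592865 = 681416.99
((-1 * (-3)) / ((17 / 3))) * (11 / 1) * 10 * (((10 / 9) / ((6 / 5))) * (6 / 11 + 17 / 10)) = 6175 / 51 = 121.08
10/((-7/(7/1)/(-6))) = 60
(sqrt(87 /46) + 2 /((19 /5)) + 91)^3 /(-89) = -242075385593 /28080746 - 417360105*sqrt(4002) /67984964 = -9009.05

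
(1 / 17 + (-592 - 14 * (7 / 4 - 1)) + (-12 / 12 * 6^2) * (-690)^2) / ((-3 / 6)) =582766883 / 17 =34280404.88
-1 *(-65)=65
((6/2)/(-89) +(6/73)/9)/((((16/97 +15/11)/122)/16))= -997653536/31789821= -31.38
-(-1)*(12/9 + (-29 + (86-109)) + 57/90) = -1501/30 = -50.03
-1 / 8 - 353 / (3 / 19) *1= -53659 / 24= -2235.79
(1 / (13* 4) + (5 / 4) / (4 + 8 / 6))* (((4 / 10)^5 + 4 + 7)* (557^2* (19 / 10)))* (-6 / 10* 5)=-128385066024261 / 26000000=-4937887.15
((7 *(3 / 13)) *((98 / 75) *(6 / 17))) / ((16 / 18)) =0.84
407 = 407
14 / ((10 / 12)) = 84 / 5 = 16.80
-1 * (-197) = 197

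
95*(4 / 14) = 190 / 7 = 27.14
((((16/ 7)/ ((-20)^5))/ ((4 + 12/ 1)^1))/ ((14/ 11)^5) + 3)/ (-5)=-36141772638949/ 60236288000000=-0.60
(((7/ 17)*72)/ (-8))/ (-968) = 0.00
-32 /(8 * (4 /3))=-3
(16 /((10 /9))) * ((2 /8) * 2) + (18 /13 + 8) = 1078 /65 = 16.58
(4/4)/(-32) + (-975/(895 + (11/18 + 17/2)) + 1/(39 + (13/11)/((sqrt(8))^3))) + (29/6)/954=-2914040529222949/2700811923117984 - 176 * sqrt(2)/7248371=-1.08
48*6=288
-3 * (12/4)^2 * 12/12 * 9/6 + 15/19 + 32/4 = -1205/38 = -31.71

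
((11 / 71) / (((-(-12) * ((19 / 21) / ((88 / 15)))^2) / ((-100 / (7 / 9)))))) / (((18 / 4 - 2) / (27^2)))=-2608163712 / 128155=-20351.63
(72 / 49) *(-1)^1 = -1.47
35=35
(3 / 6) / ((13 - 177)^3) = -0.00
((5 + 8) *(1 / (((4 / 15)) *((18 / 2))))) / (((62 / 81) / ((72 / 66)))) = 5265 / 682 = 7.72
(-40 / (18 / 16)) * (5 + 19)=-2560 / 3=-853.33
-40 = -40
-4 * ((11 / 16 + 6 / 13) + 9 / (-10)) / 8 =-259 / 2080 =-0.12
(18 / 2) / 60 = 3 / 20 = 0.15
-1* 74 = -74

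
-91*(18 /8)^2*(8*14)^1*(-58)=2992626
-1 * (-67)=67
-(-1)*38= 38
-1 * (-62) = 62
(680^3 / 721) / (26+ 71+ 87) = 39304000 / 16583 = 2370.14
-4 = -4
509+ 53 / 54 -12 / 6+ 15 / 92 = 1262231 / 2484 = 508.14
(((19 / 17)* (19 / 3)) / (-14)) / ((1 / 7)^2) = -2527 / 102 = -24.77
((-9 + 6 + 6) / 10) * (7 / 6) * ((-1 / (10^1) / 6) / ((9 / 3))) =-0.00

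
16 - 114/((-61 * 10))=4937/305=16.19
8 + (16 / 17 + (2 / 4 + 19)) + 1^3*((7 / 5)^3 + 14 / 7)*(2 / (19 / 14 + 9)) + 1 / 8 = 72673769 / 2465000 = 29.48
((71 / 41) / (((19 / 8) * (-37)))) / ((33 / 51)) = -9656 / 317053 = -0.03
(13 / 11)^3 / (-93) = -2197 / 123783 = -0.02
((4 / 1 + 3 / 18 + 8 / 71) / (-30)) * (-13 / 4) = 0.46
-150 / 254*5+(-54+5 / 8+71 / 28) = -382569 / 7112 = -53.79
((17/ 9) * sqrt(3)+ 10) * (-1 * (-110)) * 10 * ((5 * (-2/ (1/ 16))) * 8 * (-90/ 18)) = 119680000 * sqrt(3)/ 9+ 70400000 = 93432426.74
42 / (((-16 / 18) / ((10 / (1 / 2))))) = -945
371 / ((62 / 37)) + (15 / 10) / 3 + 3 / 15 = 34426 / 155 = 222.10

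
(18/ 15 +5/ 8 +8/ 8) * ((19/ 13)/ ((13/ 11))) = 23617/ 6760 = 3.49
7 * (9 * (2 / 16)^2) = 0.98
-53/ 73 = -0.73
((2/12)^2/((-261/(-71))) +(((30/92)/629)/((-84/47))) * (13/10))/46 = 27325157/175080328416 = 0.00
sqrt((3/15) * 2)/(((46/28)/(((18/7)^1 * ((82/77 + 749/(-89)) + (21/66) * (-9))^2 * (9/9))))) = 176397480009 * sqrt(10)/5400815035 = 103.28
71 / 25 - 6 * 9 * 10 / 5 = -2629 / 25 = -105.16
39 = 39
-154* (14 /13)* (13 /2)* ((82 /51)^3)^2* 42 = -782222.15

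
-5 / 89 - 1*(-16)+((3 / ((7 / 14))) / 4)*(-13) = -633 / 178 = -3.56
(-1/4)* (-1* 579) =579/4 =144.75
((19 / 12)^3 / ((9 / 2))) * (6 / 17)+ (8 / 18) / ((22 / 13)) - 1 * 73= -17552599 / 242352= -72.43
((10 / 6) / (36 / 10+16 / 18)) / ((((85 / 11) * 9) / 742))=20405 / 5151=3.96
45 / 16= 2.81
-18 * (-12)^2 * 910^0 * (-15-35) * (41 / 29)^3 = 8932161600 / 24389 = 366237.30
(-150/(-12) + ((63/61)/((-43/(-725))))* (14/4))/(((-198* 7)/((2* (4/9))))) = -0.05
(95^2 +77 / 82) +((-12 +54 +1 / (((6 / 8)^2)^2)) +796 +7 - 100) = 64919569 / 6642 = 9774.10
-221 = -221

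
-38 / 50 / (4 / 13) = -247 / 100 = -2.47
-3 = -3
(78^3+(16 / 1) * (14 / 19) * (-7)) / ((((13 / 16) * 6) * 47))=72119360 / 34827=2070.79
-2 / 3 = -0.67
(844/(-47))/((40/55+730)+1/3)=-27852/1133875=-0.02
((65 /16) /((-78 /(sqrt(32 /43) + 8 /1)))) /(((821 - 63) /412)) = -515 /2274 - 515 * sqrt(86) /195564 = -0.25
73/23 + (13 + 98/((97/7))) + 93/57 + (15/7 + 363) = 115728057/296723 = 390.02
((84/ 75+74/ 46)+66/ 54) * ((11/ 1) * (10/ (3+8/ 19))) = 8546428/ 67275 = 127.04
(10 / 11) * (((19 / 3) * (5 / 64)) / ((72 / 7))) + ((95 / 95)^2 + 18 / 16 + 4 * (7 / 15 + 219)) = 334554257 / 380160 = 880.04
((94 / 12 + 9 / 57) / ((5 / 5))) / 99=0.08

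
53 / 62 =0.85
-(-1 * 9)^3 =729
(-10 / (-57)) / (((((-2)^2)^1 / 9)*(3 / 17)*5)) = 17 / 38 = 0.45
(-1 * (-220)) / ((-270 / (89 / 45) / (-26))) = 50908 / 1215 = 41.90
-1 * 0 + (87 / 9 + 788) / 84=2393 / 252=9.50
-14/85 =-0.16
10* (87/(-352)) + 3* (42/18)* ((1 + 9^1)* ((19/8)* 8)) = 233645/176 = 1327.53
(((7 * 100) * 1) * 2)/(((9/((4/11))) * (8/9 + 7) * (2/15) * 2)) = 21000/781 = 26.89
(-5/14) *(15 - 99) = 30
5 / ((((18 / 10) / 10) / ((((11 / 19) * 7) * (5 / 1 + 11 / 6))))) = 394625 / 513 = 769.25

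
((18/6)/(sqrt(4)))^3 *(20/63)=1.07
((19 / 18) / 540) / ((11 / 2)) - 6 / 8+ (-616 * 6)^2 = 182571449821 / 13365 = 13660415.25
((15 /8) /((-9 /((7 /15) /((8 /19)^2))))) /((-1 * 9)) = 2527 /41472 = 0.06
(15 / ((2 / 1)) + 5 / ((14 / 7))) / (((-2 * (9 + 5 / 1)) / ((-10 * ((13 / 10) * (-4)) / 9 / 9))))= -130 / 567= -0.23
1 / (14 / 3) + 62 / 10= 449 / 70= 6.41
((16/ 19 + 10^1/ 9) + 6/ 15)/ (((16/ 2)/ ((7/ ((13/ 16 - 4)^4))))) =115376128/ 5784246855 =0.02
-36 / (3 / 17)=-204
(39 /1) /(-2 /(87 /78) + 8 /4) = 377 /2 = 188.50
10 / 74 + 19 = 708 / 37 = 19.14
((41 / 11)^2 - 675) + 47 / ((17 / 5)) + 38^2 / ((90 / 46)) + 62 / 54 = 25522582 / 277695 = 91.91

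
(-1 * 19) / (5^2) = -19 / 25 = -0.76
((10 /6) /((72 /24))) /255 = 1 /459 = 0.00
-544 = -544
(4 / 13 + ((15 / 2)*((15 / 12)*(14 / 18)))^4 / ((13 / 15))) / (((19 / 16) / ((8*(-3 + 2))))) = -4689895493 / 213408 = -21976.19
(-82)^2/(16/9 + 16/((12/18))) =15129/58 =260.84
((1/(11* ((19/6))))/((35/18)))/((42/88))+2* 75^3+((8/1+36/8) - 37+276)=7857654253/9310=844001.53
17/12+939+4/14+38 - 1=82127/84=977.70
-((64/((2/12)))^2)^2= -21743271936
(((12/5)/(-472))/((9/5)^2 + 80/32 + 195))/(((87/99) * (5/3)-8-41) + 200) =-1485/8938410202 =-0.00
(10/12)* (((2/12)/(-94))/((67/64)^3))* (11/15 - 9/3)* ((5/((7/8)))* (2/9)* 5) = 445644800/24045099561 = 0.02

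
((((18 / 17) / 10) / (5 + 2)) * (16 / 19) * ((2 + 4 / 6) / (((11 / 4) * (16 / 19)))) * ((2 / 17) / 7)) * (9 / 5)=1728 / 3894275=0.00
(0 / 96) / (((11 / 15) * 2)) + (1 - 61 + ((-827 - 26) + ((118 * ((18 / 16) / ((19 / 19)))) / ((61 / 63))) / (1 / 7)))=11399 / 244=46.72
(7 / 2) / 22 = 7 / 44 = 0.16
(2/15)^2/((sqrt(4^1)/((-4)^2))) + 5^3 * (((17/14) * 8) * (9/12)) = 1434599/1575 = 910.86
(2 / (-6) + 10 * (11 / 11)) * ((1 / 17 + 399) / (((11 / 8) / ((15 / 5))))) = 1573888 / 187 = 8416.51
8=8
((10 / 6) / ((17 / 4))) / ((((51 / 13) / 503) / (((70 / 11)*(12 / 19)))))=36618400 / 181203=202.08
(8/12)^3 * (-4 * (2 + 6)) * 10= -2560/27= -94.81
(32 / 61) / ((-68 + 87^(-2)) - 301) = -7569 / 5324080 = -0.00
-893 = -893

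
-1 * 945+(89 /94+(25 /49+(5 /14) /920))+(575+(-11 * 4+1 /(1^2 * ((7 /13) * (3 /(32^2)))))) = 562815955 /2542512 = 221.36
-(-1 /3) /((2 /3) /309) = 309 /2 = 154.50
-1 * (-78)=78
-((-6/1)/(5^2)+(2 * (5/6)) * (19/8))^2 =-4977361/360000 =-13.83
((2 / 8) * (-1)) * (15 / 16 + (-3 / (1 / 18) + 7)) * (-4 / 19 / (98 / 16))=-0.40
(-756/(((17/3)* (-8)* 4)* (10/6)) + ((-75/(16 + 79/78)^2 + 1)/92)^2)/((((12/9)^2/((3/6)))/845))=16045692818574136887/26989980688228864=594.51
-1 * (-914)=914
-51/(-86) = 51/86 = 0.59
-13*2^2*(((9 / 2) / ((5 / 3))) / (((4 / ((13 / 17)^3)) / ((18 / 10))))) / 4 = -6940323 / 982600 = -7.06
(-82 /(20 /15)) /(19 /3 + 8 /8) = -369 /44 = -8.39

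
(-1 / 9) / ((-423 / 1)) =1 / 3807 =0.00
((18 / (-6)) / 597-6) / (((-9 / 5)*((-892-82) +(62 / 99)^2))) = -1301355 / 379784734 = -0.00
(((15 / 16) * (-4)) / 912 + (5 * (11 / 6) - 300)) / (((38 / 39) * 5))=-2758535 / 46208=-59.70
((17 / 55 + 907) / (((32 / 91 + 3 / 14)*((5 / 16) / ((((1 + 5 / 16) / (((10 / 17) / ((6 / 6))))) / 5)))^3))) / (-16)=-103308010227513 / 354062500000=-291.78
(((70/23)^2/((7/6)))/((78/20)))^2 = 196000000/47293129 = 4.14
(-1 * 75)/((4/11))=-206.25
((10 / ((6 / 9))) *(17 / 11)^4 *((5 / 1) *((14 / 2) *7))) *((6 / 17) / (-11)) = -108331650 / 161051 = -672.65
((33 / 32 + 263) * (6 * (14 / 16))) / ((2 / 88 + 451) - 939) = -2.84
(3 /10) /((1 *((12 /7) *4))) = 7 /160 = 0.04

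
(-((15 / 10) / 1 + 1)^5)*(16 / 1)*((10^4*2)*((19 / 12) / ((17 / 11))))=-1632812500 / 51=-32015931.37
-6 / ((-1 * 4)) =3 / 2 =1.50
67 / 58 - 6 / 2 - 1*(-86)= 4881 / 58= 84.16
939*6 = 5634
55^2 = 3025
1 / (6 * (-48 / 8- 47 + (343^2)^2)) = 1 / 83047722888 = 0.00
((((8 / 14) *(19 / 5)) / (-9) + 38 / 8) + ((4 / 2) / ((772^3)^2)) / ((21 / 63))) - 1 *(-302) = 10219442607442182682033 / 33341440559131514880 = 306.51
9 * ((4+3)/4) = 63/4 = 15.75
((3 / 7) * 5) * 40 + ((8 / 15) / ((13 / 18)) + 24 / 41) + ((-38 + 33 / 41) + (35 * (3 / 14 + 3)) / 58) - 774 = -1562863909 / 2163980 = -722.22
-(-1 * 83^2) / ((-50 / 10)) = -6889 / 5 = -1377.80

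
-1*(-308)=308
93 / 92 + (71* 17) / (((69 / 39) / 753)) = 513710.71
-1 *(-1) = 1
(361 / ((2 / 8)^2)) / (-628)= -1444 / 157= -9.20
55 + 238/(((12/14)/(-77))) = -63976/3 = -21325.33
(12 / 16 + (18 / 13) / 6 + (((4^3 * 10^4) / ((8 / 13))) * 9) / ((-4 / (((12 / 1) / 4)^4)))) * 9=-88704719541 / 52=-1705859991.17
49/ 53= 0.92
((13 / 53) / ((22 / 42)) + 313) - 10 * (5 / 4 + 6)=280969 / 1166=240.97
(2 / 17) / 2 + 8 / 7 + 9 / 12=929 / 476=1.95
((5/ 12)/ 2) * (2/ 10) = 1/ 24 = 0.04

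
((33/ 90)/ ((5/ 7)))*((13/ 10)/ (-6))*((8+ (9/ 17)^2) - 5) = -79079/ 216750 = -0.36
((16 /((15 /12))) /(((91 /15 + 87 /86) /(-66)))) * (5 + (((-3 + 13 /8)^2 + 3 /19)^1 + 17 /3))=-1517.57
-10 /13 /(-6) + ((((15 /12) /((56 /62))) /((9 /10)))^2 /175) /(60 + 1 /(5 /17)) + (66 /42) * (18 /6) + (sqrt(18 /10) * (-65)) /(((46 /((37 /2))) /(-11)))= 35485395353 /7327599552 + 15873 * sqrt(5) /92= 390.64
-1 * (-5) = 5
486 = 486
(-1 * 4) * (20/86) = -40/43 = -0.93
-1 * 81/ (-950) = 0.09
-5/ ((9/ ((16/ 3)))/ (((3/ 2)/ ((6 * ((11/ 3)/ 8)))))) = -160/ 99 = -1.62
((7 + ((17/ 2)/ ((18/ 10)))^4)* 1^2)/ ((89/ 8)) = 52935457/ 1167858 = 45.33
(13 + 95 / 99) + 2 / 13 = 18164 / 1287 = 14.11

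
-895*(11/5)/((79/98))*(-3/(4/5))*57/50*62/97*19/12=3239156613/306520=10567.52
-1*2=-2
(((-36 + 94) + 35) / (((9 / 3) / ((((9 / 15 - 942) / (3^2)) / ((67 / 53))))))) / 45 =-859289 / 15075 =-57.00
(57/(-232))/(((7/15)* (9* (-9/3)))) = 95/4872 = 0.02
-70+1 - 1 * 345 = -414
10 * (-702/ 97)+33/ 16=-109119/ 1552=-70.31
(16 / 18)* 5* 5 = 200 / 9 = 22.22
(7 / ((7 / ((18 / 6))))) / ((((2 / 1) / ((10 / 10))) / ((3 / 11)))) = 9 / 22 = 0.41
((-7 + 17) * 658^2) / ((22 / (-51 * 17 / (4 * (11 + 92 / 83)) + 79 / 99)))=-3365855.54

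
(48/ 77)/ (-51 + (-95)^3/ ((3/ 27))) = -8/ 99027467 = -0.00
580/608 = 145/152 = 0.95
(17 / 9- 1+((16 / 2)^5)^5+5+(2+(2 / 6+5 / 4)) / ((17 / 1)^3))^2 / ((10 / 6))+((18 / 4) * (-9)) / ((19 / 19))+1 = 44647575402964050729011837946598149707541631258939167601 / 52137149040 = 856348615623575928635238600000000000000000000.00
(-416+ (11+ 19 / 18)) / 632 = -7271 / 11376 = -0.64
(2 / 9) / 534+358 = 860275 / 2403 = 358.00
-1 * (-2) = 2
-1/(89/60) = -60/89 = -0.67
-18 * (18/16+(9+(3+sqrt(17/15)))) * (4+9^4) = -6203925/4- 7878 * sqrt(255) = -1676782.82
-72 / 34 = -36 / 17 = -2.12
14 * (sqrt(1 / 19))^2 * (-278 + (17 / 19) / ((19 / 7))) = -1403346 / 6859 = -204.60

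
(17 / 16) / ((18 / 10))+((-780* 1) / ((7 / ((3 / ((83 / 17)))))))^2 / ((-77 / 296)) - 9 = -67481757152167 / 3742876368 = -18029.38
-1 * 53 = -53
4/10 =2/5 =0.40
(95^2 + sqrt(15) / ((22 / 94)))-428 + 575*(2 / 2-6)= 5738.55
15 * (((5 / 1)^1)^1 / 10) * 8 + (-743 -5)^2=559564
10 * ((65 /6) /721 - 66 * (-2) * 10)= 28551925 /2163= 13200.15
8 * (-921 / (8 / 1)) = -921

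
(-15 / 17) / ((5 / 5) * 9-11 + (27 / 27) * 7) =-3 / 17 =-0.18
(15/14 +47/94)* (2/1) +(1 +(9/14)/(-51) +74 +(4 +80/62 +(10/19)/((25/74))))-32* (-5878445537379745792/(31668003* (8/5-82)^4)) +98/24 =542479292360131213917738371/3813673929678275933340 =142245.85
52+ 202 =254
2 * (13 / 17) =26 / 17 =1.53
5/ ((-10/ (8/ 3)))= -4/ 3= -1.33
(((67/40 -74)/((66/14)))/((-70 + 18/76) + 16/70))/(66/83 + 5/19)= 386133181/1852209468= 0.21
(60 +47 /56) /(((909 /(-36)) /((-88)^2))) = -13191904 /707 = -18658.99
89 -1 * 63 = 26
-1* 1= -1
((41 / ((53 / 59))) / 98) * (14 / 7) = 2419 / 2597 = 0.93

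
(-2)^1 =-2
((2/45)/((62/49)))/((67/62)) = 98/3015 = 0.03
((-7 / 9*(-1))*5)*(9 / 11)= 35 / 11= 3.18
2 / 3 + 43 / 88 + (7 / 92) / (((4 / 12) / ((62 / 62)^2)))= 8401 / 6072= 1.38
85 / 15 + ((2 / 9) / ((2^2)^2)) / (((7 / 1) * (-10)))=28559 / 5040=5.67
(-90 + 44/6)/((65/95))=-4712/39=-120.82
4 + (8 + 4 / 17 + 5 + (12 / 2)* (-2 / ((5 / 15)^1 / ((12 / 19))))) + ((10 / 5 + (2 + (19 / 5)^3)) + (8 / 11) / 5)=23767752 / 444125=53.52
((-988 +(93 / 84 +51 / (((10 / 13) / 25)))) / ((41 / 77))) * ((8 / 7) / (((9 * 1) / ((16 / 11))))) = 200288 / 861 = 232.62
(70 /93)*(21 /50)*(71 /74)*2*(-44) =-153076 /5735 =-26.69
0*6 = 0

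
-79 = -79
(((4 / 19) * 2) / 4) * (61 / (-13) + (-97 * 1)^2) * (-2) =-489024 / 247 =-1979.85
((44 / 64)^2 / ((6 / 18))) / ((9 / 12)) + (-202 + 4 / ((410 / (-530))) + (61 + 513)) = 368.72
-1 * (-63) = 63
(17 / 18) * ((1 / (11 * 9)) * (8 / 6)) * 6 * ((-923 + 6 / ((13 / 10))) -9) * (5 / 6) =-186320 / 3159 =-58.98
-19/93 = -0.20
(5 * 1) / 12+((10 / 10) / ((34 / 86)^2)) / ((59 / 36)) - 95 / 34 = 312313 / 204612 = 1.53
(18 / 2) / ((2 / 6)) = 27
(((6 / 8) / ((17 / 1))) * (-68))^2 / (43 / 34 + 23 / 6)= 459 / 260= 1.77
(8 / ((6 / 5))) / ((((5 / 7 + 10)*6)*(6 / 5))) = 7 / 81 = 0.09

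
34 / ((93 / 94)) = 3196 / 93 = 34.37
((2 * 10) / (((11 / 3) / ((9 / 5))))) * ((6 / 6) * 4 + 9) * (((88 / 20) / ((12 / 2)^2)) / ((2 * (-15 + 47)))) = 39 / 160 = 0.24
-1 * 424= -424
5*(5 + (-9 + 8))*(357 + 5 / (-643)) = 4590920 / 643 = 7139.84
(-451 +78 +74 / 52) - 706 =-28017 / 26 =-1077.58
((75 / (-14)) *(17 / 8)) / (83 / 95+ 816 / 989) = -119792625 / 17875984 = -6.70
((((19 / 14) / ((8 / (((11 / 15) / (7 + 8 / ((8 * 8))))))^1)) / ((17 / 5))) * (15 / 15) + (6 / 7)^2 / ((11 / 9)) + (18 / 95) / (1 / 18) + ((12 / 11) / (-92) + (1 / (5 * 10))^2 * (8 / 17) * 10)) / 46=36099339421 / 414437908500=0.09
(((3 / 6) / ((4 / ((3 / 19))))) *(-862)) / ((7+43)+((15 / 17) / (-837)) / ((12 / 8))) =-18398097 / 54069440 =-0.34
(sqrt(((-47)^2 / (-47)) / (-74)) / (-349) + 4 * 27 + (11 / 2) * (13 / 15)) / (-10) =-3383 / 300 + sqrt(3478) / 258260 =-11.28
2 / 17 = 0.12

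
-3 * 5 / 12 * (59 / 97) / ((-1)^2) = -295 / 388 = -0.76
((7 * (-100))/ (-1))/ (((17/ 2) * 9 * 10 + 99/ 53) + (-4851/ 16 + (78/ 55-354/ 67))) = 2187416000/ 1436866773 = 1.52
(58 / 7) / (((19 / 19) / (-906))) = -52548 / 7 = -7506.86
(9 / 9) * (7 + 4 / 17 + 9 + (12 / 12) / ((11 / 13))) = 3257 / 187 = 17.42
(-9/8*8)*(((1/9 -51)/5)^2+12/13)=-2751232/2925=-940.59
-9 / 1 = -9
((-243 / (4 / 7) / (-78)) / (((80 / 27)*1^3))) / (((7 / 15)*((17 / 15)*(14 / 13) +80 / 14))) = 688905 / 1211648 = 0.57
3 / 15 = 1 / 5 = 0.20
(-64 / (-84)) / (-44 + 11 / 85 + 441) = 340 / 177219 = 0.00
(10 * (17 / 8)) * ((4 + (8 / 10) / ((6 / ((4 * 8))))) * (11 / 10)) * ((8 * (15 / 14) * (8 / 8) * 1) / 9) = 11594 / 63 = 184.03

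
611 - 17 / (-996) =608573 / 996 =611.02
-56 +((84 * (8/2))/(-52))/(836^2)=-127199093/2271412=-56.00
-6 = -6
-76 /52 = -19 /13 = -1.46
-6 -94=-100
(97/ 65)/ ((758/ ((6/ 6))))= 97/ 49270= 0.00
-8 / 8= -1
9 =9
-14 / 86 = -7 / 43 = -0.16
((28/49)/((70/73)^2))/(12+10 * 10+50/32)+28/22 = 219068754/171388525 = 1.28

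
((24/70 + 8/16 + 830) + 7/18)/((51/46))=12044548/16065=749.74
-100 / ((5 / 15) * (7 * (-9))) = 100 / 21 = 4.76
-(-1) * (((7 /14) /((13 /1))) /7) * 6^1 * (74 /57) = 0.04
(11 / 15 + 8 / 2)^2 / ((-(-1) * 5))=5041 / 1125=4.48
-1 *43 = -43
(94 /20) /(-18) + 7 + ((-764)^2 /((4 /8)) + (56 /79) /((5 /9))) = 16600428211 /14220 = 1167400.01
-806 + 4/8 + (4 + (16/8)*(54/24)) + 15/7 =-5564/7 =-794.86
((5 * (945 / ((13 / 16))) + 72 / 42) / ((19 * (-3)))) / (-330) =88226 / 285285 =0.31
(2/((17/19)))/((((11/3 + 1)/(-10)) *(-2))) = 285/119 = 2.39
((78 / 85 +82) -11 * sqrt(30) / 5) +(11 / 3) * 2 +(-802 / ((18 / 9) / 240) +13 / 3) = -24517081 / 255 -11 * sqrt(30) / 5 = -96157.47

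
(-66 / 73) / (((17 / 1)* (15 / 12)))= -264 / 6205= -0.04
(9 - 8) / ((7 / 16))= 16 / 7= 2.29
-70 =-70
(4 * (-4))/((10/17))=-136/5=-27.20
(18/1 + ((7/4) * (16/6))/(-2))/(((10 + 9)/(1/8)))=47/456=0.10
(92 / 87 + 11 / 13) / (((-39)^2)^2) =2153 / 2616501771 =0.00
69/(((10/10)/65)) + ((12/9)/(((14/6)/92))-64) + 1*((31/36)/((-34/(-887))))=38522039/8568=4496.04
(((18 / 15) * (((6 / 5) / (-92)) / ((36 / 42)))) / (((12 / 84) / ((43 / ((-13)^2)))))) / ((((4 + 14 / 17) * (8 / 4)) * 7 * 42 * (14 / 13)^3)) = -9503 / 1035036800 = -0.00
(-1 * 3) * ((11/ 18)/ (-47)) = 11/ 282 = 0.04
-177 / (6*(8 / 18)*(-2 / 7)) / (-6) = -1239 / 32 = -38.72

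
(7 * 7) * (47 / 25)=2303 / 25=92.12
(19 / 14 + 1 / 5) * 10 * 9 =981 / 7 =140.14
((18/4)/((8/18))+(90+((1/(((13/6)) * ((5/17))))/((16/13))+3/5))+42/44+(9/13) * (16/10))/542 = 148809/775060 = 0.19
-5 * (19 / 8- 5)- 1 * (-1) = 113 / 8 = 14.12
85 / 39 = 2.18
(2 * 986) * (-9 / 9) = -1972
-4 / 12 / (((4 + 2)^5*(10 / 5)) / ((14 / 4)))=-7 / 93312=-0.00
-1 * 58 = -58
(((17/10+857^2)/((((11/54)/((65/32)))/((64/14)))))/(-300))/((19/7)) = -45226701/1100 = -41115.18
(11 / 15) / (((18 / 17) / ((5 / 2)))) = 187 / 108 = 1.73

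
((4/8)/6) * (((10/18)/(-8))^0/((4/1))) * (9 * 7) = 21/16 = 1.31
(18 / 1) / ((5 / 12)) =43.20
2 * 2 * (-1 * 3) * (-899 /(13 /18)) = 194184 /13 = 14937.23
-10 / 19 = -0.53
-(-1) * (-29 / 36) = -29 / 36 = -0.81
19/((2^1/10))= 95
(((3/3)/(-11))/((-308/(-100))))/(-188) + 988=988.00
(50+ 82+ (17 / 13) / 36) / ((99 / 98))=3027857 / 23166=130.70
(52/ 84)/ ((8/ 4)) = 13/ 42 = 0.31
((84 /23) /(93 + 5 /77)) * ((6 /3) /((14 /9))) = 4158 /82409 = 0.05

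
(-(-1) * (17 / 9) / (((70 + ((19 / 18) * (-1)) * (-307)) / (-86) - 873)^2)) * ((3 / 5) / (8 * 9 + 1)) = 13579056 / 673612646138285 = 0.00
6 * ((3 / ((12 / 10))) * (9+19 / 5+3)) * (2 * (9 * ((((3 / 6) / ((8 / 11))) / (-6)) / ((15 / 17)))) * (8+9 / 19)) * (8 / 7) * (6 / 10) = -3058011 / 950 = -3218.96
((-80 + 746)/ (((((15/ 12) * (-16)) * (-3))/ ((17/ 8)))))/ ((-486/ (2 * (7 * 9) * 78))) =-57239/ 120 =-476.99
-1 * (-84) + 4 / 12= 253 / 3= 84.33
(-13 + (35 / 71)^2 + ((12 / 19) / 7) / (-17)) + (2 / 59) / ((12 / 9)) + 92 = 106603251319 / 1344928718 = 79.26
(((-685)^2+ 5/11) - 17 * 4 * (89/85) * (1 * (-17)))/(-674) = -12936986/18535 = -697.98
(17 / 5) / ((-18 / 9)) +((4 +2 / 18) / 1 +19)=1927 / 90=21.41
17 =17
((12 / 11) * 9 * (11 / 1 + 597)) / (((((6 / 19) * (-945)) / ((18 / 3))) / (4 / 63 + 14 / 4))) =-427.69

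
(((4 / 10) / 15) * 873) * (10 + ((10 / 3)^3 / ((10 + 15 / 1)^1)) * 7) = 4268 / 9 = 474.22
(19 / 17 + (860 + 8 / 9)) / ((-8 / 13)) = -1714531 / 1224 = -1400.76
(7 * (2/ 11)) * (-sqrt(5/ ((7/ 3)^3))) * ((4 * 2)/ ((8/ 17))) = -102 * sqrt(105)/ 77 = -13.57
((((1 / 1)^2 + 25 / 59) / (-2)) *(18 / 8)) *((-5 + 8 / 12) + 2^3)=-693 / 118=-5.87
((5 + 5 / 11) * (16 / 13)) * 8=7680 / 143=53.71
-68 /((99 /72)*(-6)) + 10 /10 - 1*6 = 3.24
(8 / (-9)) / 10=-4 / 45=-0.09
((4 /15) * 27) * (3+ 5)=288 /5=57.60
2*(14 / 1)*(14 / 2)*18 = 3528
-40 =-40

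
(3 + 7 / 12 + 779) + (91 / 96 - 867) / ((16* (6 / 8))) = 818395 / 1152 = 710.41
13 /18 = 0.72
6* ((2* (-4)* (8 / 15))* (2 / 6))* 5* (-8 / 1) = 1024 / 3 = 341.33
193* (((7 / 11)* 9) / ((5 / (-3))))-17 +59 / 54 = -2017003 / 2970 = -679.13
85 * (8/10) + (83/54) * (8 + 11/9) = 39937/486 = 82.17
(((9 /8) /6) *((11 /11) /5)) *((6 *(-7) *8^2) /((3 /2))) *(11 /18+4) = -4648 /15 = -309.87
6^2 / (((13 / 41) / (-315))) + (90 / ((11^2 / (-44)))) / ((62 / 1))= -158546880 / 4433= -35765.14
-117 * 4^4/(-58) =14976/29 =516.41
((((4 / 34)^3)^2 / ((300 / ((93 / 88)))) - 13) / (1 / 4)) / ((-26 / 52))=690334472904 / 6637831475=104.00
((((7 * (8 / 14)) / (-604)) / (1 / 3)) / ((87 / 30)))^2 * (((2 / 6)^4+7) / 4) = 14200 / 172580769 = 0.00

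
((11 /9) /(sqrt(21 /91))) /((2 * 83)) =11 * sqrt(39) /4482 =0.02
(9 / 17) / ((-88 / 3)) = -27 / 1496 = -0.02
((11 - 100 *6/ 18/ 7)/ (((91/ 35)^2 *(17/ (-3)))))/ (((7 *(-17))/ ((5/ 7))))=16375/ 16752463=0.00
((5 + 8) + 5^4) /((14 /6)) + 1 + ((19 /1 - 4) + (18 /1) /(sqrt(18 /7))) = 3*sqrt(14) + 2026 /7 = 300.65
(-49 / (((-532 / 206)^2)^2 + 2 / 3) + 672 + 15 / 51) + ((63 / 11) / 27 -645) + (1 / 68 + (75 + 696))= 13639454882499131 / 17104145407140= 797.44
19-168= -149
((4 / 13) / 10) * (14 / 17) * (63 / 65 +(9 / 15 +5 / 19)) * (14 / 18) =443548 / 12282075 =0.04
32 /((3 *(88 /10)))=40 /33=1.21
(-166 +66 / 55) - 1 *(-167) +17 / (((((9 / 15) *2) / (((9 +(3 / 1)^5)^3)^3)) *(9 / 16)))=103216710861752453038082.20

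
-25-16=-41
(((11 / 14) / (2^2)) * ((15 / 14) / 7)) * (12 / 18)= 55 / 2744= 0.02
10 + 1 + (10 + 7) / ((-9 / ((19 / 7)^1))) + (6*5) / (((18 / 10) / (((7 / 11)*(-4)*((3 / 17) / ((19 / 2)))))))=1138210 / 223839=5.08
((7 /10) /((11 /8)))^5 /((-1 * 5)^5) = -17210368 /1572763671875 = -0.00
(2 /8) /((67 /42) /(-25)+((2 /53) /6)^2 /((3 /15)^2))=-4424175 /1111718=-3.98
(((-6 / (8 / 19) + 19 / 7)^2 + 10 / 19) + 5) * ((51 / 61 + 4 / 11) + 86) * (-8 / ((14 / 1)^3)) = -120800113781 / 3428359088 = -35.24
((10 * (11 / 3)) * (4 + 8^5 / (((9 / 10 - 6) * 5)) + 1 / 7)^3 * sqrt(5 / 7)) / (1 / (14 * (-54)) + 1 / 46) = -193525048481945364008 * sqrt(35) / 358938867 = -3189706471234.31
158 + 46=204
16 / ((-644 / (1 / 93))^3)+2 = 26854462282535 / 13427231141268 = 2.00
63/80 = 0.79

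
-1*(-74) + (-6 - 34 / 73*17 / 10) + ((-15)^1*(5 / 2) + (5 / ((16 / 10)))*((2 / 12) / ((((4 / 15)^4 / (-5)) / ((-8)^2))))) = -769227891 / 23360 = -32929.28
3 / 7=0.43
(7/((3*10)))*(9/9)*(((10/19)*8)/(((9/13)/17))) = 12376/513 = 24.12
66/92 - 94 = -4291/46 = -93.28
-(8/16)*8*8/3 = -32/3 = -10.67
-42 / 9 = -14 / 3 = -4.67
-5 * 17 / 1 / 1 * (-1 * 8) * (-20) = -13600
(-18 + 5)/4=-13/4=-3.25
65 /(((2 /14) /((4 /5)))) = 364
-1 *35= -35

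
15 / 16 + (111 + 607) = 11503 / 16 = 718.94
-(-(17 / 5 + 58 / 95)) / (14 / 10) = 381 / 133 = 2.86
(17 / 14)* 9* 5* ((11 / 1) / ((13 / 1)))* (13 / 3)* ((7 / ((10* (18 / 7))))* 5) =6545 / 24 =272.71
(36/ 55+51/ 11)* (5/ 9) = 97/ 33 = 2.94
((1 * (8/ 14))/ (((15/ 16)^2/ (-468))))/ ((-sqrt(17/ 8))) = 106496 * sqrt(34)/ 2975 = 208.73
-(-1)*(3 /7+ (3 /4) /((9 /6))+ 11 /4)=103 /28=3.68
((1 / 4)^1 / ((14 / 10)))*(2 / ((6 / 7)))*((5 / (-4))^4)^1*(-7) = -21875 / 3072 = -7.12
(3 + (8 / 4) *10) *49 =1127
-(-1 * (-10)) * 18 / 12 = -15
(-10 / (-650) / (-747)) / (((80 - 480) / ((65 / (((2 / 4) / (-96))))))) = -4 / 6225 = -0.00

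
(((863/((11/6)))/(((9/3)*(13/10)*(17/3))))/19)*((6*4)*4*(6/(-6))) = -4970880/46189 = -107.62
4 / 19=0.21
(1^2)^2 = 1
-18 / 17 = -1.06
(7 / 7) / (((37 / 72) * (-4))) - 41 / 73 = -2831 / 2701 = -1.05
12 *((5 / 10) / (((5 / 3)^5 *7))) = 1458 / 21875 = 0.07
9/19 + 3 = 66/19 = 3.47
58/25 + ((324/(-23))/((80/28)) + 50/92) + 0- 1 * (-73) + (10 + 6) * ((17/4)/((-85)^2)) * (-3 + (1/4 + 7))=81619/1150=70.97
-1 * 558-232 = -790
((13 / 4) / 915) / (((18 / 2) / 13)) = 169 / 32940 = 0.01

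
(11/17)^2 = 121/289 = 0.42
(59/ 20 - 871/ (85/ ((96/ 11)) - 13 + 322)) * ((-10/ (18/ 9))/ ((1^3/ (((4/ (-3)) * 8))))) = 1064168/ 91797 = 11.59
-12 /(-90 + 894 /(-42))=0.11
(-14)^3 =-2744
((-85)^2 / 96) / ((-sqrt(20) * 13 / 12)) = -15.53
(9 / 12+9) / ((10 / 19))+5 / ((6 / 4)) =2623 / 120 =21.86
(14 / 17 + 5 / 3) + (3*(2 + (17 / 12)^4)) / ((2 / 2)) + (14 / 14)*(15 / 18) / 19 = 20.62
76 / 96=19 / 24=0.79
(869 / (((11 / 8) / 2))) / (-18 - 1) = -1264 / 19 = -66.53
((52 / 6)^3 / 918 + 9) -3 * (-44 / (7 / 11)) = 18836911 / 86751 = 217.14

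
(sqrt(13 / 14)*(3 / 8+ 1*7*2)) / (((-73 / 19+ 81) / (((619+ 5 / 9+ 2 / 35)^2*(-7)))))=-4161818846477*sqrt(182) / 116371080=-482473.87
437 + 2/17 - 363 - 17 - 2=55.12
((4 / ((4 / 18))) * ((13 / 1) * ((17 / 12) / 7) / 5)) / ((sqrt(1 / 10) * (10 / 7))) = 663 * sqrt(10) / 100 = 20.97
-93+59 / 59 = -92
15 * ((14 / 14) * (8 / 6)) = 20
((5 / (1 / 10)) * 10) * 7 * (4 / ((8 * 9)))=1750 / 9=194.44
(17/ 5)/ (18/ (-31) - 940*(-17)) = 527/ 2476810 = 0.00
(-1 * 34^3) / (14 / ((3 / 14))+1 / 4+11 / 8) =-943296 / 1607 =-586.99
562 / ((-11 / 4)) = -2248 / 11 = -204.36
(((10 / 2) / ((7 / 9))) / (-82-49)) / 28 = -45 / 25676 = -0.00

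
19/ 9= 2.11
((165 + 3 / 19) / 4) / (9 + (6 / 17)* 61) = 8891 / 6574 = 1.35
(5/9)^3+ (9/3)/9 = 368/729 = 0.50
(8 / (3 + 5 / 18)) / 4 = 0.61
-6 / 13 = -0.46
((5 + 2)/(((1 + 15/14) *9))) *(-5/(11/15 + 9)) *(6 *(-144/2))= 176400/2117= 83.33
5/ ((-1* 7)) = -5/ 7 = -0.71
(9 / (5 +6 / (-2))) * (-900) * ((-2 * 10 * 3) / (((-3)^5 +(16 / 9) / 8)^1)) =-1000.92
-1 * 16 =-16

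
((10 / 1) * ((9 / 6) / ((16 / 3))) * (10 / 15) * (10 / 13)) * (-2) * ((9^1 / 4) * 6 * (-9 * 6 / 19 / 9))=6075 / 494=12.30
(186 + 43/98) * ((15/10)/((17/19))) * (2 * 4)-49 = 2042077/833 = 2451.47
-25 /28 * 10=-125 /14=-8.93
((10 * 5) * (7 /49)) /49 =50 /343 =0.15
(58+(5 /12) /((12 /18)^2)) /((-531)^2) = 943 /4511376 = 0.00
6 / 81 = 2 / 27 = 0.07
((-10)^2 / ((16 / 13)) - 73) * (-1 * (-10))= 165 / 2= 82.50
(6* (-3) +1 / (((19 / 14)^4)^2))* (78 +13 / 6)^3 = -16927971115622635081 / 1834224808428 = -9228951.13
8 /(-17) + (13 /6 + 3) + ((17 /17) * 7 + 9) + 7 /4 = 4579 /204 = 22.45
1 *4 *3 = 12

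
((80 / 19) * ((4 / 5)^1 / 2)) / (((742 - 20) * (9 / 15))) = 80 / 20577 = 0.00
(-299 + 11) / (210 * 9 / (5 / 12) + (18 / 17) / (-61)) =-16592 / 261323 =-0.06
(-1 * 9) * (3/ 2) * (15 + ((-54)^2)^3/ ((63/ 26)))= -1934003083923/ 14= -138143077423.07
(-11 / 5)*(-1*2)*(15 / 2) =33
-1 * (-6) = 6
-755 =-755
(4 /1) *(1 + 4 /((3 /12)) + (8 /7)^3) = 25372 /343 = 73.97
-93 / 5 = -18.60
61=61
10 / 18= 5 / 9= 0.56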